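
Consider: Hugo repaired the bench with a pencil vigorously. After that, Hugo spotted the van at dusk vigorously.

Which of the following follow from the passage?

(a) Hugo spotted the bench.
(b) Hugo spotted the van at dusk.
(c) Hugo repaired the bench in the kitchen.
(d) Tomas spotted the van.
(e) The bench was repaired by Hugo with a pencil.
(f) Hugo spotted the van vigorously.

(a) Not entailed — Hugo spotted the van, not the bench; the bench belongs to the repairing event.
(b) Entailed — dropping 'vigorously' leaves a sub-description the original still satisfies.
(c) Not entailed — 'in the kitchen' adds information not in the original event.
(d) Not entailed — the passage has Hugo spotting the van, not Tomas.
(e) Entailed — the original entails any weakening of itself; this just drops 'vigorously'.
(f) Entailed — dropping 'at dusk' leaves a sub-description the original still satisfies.

(b), (e), (f)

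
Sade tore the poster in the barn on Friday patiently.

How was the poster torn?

'patiently' marks the manner of the tearing event.

patiently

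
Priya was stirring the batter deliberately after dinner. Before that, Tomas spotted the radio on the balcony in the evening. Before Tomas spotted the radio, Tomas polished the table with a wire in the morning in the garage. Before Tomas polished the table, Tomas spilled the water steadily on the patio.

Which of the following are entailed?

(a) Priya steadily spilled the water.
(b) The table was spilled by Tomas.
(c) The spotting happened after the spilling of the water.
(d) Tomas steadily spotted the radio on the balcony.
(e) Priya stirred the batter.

(c), (e)

(a) Not entailed — the passage has Tomas spilling the water, not Priya.
(b) Not entailed — Tomas spilled the water, not the table; the table belongs to the polishing event.
(c) Entailed — the narrative places the spilling before the spotting.
(d) Not entailed — 'steadily' adds information not in the original event.
(e) Entailed — 'stir' is an activity; 'was stirring' entails that some stirring happened, so 'stirred' holds.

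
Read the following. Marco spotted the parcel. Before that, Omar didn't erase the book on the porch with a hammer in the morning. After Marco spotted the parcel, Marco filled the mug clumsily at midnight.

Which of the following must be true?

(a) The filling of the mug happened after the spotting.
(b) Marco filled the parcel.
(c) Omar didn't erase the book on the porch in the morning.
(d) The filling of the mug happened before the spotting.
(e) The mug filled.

(a), (e)

(a) Entailed — the narrative places the spotting before the filling.
(b) Not entailed — Marco filled the mug, not the parcel; the parcel belongs to the spotting event.
(c) Not entailed — dropping 'with a hammer' under negation is not valid — the original leaves open that Omar erased the book some other way.
(d) Not entailed — the narrative places the spotting before the filling, not after.
(e) Entailed — 'Marco filled the mug' is causative; it entails the inchoative 'the mug filled'.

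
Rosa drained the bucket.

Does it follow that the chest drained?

Nothing is said about any chest; only the bucket is affected.

no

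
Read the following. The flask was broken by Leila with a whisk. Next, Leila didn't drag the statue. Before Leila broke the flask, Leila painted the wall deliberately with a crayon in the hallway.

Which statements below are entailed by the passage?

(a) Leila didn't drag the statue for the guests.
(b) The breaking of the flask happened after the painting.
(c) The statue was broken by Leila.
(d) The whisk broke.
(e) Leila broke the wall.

(a), (b)

(a) Entailed — under negation, adding a further restriction is entailed: if no such dragging event occurred, none occurred for the guests either.
(b) Entailed — the narrative places the painting before the breaking.
(c) Not entailed — Leila broke the flask, not the statue; the statue belongs to the dragging event.
(d) Not entailed — the flask is what broke, not the whisk.
(e) Not entailed — Leila broke the flask, not the wall; the wall belongs to the painting event.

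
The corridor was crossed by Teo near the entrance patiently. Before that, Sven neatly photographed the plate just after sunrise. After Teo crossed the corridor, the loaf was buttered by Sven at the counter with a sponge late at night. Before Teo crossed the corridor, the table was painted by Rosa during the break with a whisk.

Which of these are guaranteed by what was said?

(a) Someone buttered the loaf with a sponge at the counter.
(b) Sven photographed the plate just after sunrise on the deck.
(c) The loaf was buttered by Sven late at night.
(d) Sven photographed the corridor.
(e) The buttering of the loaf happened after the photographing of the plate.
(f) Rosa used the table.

(a) Entailed — every conjunct here is already in the original buttering event.
(b) Not entailed — 'on the deck' adds information not in the original event.
(c) Entailed — dropping 'at the counter', 'with a sponge' leaves a sub-description the original still satisfies.
(d) Not entailed — Sven photographed the plate, not the corridor; the corridor belongs to the crossing event.
(e) Entailed — the narrative places the photographing before the buttering.
(f) Not entailed — the table is the patient, not an instrument — Rosa used a whisk.

(a), (c), (e)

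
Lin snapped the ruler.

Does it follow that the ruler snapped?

'Lin snapped the ruler' is the causative; it entails the inchoative 'the ruler snapped'.

yes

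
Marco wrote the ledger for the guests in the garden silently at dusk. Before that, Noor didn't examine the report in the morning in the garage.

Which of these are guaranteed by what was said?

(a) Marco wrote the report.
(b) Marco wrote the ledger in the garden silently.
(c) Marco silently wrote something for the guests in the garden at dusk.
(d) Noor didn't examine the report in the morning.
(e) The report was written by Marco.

(a) Not entailed — Marco wrote the ledger, not the report; the report belongs to the examining event.
(b) Entailed — this follows by dropping conjuncts from the writing event's description.
(c) Entailed — the original entails any weakening of itself; this just generalizes the patient.
(d) Not entailed — dropping 'in the garage' under negation is not valid — the original leaves open that Noor examined the report some other way.
(e) Not entailed — Marco wrote the ledger, not the report; the report belongs to the examining event.

(b), (c)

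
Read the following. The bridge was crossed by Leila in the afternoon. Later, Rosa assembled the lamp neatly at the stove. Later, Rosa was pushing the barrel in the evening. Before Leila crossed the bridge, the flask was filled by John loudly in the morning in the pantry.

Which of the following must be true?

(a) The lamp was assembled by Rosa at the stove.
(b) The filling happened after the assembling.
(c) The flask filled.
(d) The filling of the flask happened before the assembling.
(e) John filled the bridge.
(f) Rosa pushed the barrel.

(a) Entailed — every conjunct here is already in the original assembling event.
(b) Not entailed — the narrative places the filling before the assembling, not after.
(c) Entailed — 'John filled the flask' is causative; it entails the inchoative 'the flask filled'.
(d) Entailed — the narrative places the filling before the assembling.
(e) Not entailed — John filled the flask, not the bridge; the bridge belongs to the crossing event.
(f) Entailed — 'push' is an activity; 'was pushing' entails that some pushing happened, so 'pushed' holds.

(a), (c), (d), (f)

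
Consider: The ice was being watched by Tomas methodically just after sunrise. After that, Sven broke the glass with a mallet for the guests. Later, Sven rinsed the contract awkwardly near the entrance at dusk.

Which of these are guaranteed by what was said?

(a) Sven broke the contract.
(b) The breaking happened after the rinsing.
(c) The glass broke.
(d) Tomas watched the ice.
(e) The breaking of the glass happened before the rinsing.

(c), (d), (e)

(a) Not entailed — Sven broke the glass, not the contract; the contract belongs to the rinsing event.
(b) Not entailed — the narrative places the breaking before the rinsing, not after.
(c) Entailed — 'Sven broke the glass' is causative; it entails the inchoative 'the glass broke'.
(d) Entailed — 'watch' is an activity; 'was watching' entails that some watching happened, so 'watched' holds.
(e) Entailed — the narrative places the breaking before the rinsing.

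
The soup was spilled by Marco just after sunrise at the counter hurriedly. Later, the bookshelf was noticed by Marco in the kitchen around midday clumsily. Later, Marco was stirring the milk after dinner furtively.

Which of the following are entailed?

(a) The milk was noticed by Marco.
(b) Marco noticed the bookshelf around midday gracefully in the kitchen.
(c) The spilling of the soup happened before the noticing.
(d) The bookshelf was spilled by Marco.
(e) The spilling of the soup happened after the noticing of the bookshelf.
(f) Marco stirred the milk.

(a) Not entailed — Marco noticed the bookshelf, not the milk; the milk belongs to the stirring event.
(b) Not entailed — 'gracefully' adds a manner not in (and inconsistent with) the original.
(c) Entailed — the narrative places the spilling before the noticing.
(d) Not entailed — Marco spilled the soup, not the bookshelf; the bookshelf belongs to the noticing event.
(e) Not entailed — the narrative places the spilling before the noticing, not after.
(f) Entailed — 'stir' is an activity; 'was stirring' entails that some stirring happened, so 'stirred' holds.

(c), (f)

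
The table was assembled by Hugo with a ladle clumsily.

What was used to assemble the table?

a ladle

'with a ladle' marks the instrument of the assembling event.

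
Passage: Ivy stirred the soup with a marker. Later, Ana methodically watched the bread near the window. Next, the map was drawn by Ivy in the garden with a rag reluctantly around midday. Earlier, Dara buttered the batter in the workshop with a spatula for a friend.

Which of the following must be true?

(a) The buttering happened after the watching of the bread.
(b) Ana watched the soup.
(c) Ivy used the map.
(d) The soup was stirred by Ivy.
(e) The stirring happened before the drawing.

(d), (e)

(a) Not entailed — the narrative doesn't order the watching relative to the buttering.
(b) Not entailed — Ana watched the bread, not the soup; the soup belongs to the stirring event.
(c) Not entailed — the map is the patient, not an instrument — Ivy used a rag.
(d) Entailed — every conjunct here is already in the original stirring event.
(e) Entailed — the narrative places the stirring before the drawing.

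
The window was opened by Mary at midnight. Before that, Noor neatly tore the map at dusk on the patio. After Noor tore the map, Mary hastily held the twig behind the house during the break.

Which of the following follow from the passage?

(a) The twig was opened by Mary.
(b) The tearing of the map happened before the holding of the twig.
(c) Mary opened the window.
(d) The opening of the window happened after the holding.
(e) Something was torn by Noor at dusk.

(a) Not entailed — Mary opened the window, not the twig; the twig belongs to the holding event.
(b) Entailed — the narrative places the tearing before the holding.
(c) Entailed — this follows by dropping conjuncts from the opening event's description.
(d) Not entailed — the narrative doesn't order the holding relative to the opening.
(e) Entailed — the original entails any weakening of itself; this just drops 'neatly', 'on the patio' and generalizes the patient.

(b), (c), (e)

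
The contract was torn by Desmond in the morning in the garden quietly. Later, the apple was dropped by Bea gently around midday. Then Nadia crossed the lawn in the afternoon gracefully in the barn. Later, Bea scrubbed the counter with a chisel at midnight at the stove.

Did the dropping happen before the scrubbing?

yes

The narrative orders the dropping before the scrubbing.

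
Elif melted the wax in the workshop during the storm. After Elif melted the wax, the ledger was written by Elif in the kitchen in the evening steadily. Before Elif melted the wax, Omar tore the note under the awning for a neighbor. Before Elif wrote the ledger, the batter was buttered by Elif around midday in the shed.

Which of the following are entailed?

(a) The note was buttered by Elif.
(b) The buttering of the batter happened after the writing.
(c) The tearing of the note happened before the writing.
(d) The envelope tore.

(c)

(a) Not entailed — Elif buttered the batter, not the note; the note belongs to the tearing event.
(b) Not entailed — the narrative places the buttering before the writing, not after.
(c) Entailed — the narrative places the tearing before the writing.
(d) Not entailed — the note is what tore, not the envelope.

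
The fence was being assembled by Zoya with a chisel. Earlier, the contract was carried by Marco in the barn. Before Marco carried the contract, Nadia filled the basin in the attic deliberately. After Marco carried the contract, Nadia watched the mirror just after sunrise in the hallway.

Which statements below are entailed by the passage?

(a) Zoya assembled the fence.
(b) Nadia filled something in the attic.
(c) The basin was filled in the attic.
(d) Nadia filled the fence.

(b), (c)

(a) Not entailed — 'was assembling' is progressive on an accomplishment; it does not entail the completed 'assembled'.
(b) Entailed — every conjunct here is already in the original filling event.
(c) Entailed — dropping 'deliberately' and generalizing the agent leaves a sub-description the original still satisfies.
(d) Not entailed — Nadia filled the basin, not the fence; the fence belongs to the assembling event.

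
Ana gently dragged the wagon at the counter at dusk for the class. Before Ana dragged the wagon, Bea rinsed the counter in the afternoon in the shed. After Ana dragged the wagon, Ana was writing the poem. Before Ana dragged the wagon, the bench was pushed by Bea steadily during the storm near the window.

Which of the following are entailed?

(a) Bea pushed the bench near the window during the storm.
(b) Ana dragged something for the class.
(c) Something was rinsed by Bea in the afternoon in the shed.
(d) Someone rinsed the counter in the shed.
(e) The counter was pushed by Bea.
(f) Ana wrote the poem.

(a) Entailed — this follows by dropping conjuncts from the pushing event's description.
(b) Entailed — every conjunct here is already in the original dragging event.
(c) Entailed — the original entails any weakening of itself; this just generalizes the patient.
(d) Entailed — every conjunct here is already in the original rinsing event.
(e) Not entailed — Bea pushed the bench, not the counter; the counter belongs to the rinsing event.
(f) Not entailed — 'was writing' is progressive on an accomplishment; it does not entail the completed 'wrote'.

(a), (b), (c), (d)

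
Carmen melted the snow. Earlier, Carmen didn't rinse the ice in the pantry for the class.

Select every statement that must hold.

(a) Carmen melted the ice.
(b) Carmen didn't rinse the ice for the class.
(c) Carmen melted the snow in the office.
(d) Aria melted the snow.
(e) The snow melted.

(a) Not entailed — Carmen melted the snow, not the ice; the ice belongs to the rinsing event.
(b) Not entailed — dropping 'in the pantry' under negation is not valid — the original leaves open that Carmen rinsed the ice some other way.
(c) Not entailed — 'in the office' adds information not in the original event.
(d) Not entailed — the passage has Carmen melting the snow, not Aria.
(e) Entailed — 'Carmen melted the snow' is causative; it entails the inchoative 'the snow melted'.

(e)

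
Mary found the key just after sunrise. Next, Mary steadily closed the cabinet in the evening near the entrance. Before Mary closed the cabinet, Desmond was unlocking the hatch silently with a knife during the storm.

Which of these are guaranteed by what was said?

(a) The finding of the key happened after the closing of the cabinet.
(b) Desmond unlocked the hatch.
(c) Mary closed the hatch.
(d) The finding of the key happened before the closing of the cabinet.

(a) Not entailed — the narrative places the finding before the closing, not after.
(b) Not entailed — 'was unlocking' is progressive on an accomplishment; it does not entail the completed 'unlocked'.
(c) Not entailed — Mary closed the cabinet, not the hatch; the hatch belongs to the unlocking event.
(d) Entailed — the narrative places the finding before the closing.

(d)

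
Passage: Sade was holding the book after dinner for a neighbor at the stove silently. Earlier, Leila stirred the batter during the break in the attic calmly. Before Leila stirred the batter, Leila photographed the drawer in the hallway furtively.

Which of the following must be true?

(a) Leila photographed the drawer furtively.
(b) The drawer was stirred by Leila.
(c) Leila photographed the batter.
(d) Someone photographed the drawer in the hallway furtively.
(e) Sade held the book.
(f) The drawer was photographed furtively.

(a) Entailed — the original entails any weakening of itself; this just drops 'in the hallway'.
(b) Not entailed — Leila stirred the batter, not the drawer; the drawer belongs to the photographing event.
(c) Not entailed — Leila photographed the drawer, not the batter; the batter belongs to the stirring event.
(d) Entailed — generalizing the agent leaves a sub-description the original still satisfies.
(e) Entailed — 'hold' is an activity; 'was holding' entails that some holding happened, so 'held' holds.
(f) Entailed — dropping 'in the hallway' and generalizing the agent leaves a sub-description the original still satisfies.

(a), (d), (e), (f)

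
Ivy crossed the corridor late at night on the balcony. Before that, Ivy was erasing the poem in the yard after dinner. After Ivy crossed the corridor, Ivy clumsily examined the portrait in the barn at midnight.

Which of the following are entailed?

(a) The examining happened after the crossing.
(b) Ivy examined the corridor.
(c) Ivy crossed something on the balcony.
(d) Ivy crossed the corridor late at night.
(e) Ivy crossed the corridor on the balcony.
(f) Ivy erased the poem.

(a) Entailed — the narrative places the crossing before the examining.
(b) Not entailed — Ivy examined the portrait, not the corridor; the corridor belongs to the crossing event.
(c) Entailed — every conjunct here is already in the original crossing event.
(d) Entailed — the original entails any weakening of itself; this just drops 'on the balcony'.
(e) Entailed — this follows by dropping conjuncts from the crossing event's description.
(f) Not entailed — 'was erasing' is progressive on an accomplishment; it does not entail the completed 'erased'.

(a), (c), (d), (e)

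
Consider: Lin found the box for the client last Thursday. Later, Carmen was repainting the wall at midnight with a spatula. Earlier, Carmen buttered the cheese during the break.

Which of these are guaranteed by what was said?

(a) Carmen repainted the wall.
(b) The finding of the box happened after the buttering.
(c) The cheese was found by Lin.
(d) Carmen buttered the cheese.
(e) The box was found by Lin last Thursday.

(d), (e)

(a) Not entailed — 'was repainting' is progressive on an accomplishment; it does not entail the completed 'repainted'.
(b) Not entailed — the narrative doesn't order the buttering relative to the finding.
(c) Not entailed — Lin found the box, not the cheese; the cheese belongs to the buttering event.
(d) Entailed — every conjunct here is already in the original buttering event.
(e) Entailed — this follows by dropping conjuncts from the finding event's description.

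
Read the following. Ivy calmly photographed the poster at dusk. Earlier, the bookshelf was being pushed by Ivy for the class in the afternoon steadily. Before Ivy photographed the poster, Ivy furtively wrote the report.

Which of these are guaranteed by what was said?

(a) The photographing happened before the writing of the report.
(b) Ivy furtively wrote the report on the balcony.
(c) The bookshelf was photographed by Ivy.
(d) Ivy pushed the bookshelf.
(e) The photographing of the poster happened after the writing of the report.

(d), (e)

(a) Not entailed — the narrative places the writing before the photographing, not after.
(b) Not entailed — 'on the balcony' adds information not in the original event.
(c) Not entailed — Ivy photographed the poster, not the bookshelf; the bookshelf belongs to the pushing event.
(d) Entailed — 'push' is an activity; 'was pushing' entails that some pushing happened, so 'pushed' holds.
(e) Entailed — the narrative places the writing before the photographing.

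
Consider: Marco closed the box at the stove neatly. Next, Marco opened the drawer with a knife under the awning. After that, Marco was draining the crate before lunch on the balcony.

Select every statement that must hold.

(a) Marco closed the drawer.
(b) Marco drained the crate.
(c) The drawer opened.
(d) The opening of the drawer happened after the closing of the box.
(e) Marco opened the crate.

(a) Not entailed — Marco closed the box, not the drawer; the drawer belongs to the opening event.
(b) Not entailed — 'was draining' is progressive on an accomplishment; it does not entail the completed 'drained'.
(c) Entailed — 'Marco opened the drawer' is causative; it entails the inchoative 'the drawer opened'.
(d) Entailed — the narrative places the closing before the opening.
(e) Not entailed — Marco opened the drawer, not the crate; the crate belongs to the draining event.

(c), (d)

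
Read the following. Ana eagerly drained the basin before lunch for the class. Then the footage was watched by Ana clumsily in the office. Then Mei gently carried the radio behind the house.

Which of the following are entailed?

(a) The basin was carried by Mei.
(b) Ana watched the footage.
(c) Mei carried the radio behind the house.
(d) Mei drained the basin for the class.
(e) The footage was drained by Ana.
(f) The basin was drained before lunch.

(b), (c), (f)

(a) Not entailed — Mei carried the radio, not the basin; the basin belongs to the draining event.
(b) Entailed — every conjunct here is already in the original watching event.
(c) Entailed — this follows by dropping conjuncts from the carrying event's description.
(d) Not entailed — the passage has Ana draining the basin, not Mei.
(e) Not entailed — Ana drained the basin, not the footage; the footage belongs to the watching event.
(f) Entailed — this follows by dropping conjuncts from the draining event's description.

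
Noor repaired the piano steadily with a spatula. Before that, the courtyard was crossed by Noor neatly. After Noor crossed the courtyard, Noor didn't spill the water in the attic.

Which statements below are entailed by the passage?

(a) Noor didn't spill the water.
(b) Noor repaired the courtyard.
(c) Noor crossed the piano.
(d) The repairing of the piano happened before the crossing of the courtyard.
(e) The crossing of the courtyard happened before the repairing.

(e)

(a) Not entailed — dropping 'in the attic' under negation is not valid — the original leaves open that Noor spilled the water some other way.
(b) Not entailed — Noor repaired the piano, not the courtyard; the courtyard belongs to the crossing event.
(c) Not entailed — Noor crossed the courtyard, not the piano; the piano belongs to the repairing event.
(d) Not entailed — the narrative places the crossing before the repairing, not after.
(e) Entailed — the narrative places the crossing before the repairing.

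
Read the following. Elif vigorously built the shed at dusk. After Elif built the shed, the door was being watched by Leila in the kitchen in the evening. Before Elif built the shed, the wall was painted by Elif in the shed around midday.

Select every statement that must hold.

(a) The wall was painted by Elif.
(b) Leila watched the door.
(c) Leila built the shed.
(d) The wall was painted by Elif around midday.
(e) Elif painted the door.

(a) Entailed — dropping 'around midday', 'in the shed' leaves a sub-description the original still satisfies.
(b) Entailed — 'watch' is an activity; 'was watching' entails that some watching happened, so 'watched' holds.
(c) Not entailed — the passage has Elif building the shed, not Leila.
(d) Entailed — every conjunct here is already in the original painting event.
(e) Not entailed — Elif painted the wall, not the door; the door belongs to the watching event.

(a), (b), (d)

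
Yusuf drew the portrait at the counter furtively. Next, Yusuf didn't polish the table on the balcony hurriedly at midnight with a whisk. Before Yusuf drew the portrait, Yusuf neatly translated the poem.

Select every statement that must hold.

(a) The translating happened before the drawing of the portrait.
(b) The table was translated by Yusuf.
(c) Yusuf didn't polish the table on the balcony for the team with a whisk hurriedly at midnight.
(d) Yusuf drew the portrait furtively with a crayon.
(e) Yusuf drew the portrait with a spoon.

(a) Entailed — the narrative places the translating before the drawing.
(b) Not entailed — Yusuf translated the poem, not the table; the table belongs to the polishing event.
(c) Entailed — under negation, adding a further restriction is entailed: if no such polishing event occurred, none occurred for the team either.
(d) Not entailed — 'with a crayon' adds information not in the original event.
(e) Not entailed — 'with a spoon' adds information not in the original event.

(a), (c)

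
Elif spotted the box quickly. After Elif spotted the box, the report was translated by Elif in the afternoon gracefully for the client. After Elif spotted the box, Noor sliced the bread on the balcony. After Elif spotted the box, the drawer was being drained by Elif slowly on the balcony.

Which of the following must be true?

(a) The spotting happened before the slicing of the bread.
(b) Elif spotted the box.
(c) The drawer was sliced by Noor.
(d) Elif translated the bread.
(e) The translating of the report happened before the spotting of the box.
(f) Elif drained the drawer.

(a), (b)

(a) Entailed — the narrative places the spotting before the slicing.
(b) Entailed — the original entails any weakening of itself; this just drops 'quickly'.
(c) Not entailed — Noor sliced the bread, not the drawer; the drawer belongs to the draining event.
(d) Not entailed — Elif translated the report, not the bread; the bread belongs to the slicing event.
(e) Not entailed — the narrative places the spotting before the translating, not after.
(f) Not entailed — 'was draining' is progressive on an accomplishment; it does not entail the completed 'drained'.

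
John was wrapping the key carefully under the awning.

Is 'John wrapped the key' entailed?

'was wrapping' is progressive; for an accomplishment like 'wrap the key', it doesn't entail completion.

no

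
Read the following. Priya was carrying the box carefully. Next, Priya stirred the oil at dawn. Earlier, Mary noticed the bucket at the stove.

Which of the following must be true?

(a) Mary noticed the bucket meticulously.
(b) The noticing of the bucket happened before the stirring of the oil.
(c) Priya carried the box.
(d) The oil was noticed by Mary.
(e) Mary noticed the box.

(b), (c)

(a) Not entailed — 'meticulously' adds information not in the original event.
(b) Entailed — the narrative places the noticing before the stirring.
(c) Entailed — 'carry' is an activity; 'was carrying' entails that some carrying happened, so 'carried' holds.
(d) Not entailed — Mary noticed the bucket, not the oil; the oil belongs to the stirring event.
(e) Not entailed — Mary noticed the bucket, not the box; the box belongs to the carrying event.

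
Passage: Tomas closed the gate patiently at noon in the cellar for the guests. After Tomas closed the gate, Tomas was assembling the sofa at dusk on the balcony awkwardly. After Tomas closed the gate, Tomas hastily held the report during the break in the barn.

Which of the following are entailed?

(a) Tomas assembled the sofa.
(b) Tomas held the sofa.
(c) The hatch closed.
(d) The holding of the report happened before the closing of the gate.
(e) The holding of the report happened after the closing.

(e)

(a) Not entailed — 'was assembling' is progressive on an accomplishment; it does not entail the completed 'assembled'.
(b) Not entailed — Tomas held the report, not the sofa; the sofa belongs to the assembling event.
(c) Not entailed — the gate is what closed, not the hatch.
(d) Not entailed — the narrative places the closing before the holding, not after.
(e) Entailed — the narrative places the closing before the holding.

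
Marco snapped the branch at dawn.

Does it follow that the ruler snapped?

no

Nothing is said about any ruler; only the branch is affected.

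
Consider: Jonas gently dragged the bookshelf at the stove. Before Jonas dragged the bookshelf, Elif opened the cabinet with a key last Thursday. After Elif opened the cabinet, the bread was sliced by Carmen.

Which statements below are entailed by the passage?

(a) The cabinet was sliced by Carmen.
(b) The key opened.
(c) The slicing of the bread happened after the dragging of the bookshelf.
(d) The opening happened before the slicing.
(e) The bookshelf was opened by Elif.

(a) Not entailed — Carmen sliced the bread, not the cabinet; the cabinet belongs to the opening event.
(b) Not entailed — the cabinet is what opened, not the key.
(c) Not entailed — the narrative doesn't order the dragging relative to the slicing.
(d) Entailed — the narrative places the opening before the slicing.
(e) Not entailed — Elif opened the cabinet, not the bookshelf; the bookshelf belongs to the dragging event.

(d)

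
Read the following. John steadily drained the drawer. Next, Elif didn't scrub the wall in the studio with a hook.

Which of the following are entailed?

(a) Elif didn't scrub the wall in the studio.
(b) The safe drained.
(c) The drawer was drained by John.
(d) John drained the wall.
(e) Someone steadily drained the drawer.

(c), (e)

(a) Not entailed — dropping 'with a hook' under negation is not valid — the original leaves open that Elif scrubbed the wall some other way.
(b) Not entailed — the drawer is what drained, not the safe.
(c) Entailed — the original entails any weakening of itself; this just drops 'steadily'.
(d) Not entailed — John drained the drawer, not the wall; the wall belongs to the scrubbing event.
(e) Entailed — every conjunct here is already in the original draining event.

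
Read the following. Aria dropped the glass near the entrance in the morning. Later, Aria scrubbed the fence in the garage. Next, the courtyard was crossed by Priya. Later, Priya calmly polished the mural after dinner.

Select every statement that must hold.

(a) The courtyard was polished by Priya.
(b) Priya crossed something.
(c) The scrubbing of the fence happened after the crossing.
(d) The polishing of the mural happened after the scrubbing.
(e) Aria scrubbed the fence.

(a) Not entailed — Priya polished the mural, not the courtyard; the courtyard belongs to the crossing event.
(b) Entailed — this follows by dropping conjuncts from the crossing event's description.
(c) Not entailed — the narrative places the scrubbing before the crossing, not after.
(d) Entailed — the narrative places the scrubbing before the polishing.
(e) Entailed — dropping 'in the garage' leaves a sub-description the original still satisfies.

(b), (d), (e)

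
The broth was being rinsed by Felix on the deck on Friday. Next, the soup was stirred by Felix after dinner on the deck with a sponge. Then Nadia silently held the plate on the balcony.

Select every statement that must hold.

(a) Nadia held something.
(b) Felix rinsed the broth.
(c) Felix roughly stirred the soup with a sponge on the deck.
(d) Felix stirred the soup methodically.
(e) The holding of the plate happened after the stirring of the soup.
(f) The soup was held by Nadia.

(a), (b), (e)

(a) Entailed — every conjunct here is already in the original holding event.
(b) Entailed — 'rinse' is an activity; 'was rinsing' entails that some rinsing happened, so 'rinsed' holds.
(c) Not entailed — 'roughly' adds information not in the original event.
(d) Not entailed — 'methodically' adds information not in the original event.
(e) Entailed — the narrative places the stirring before the holding.
(f) Not entailed — Nadia held the plate, not the soup; the soup belongs to the stirring event.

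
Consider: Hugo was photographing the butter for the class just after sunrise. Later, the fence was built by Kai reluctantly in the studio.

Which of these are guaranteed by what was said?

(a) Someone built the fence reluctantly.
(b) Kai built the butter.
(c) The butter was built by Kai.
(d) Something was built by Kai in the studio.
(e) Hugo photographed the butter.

(a), (d)

(a) Entailed — dropping 'in the studio' and generalizing the agent leaves a sub-description the original still satisfies.
(b) Not entailed — Kai built the fence, not the butter; the butter belongs to the photographing event.
(c) Not entailed — Kai built the fence, not the butter; the butter belongs to the photographing event.
(d) Entailed — this follows by dropping conjuncts from the building event's description.
(e) Not entailed — 'was photographing' is progressive on an accomplishment; it does not entail the completed 'photographed'.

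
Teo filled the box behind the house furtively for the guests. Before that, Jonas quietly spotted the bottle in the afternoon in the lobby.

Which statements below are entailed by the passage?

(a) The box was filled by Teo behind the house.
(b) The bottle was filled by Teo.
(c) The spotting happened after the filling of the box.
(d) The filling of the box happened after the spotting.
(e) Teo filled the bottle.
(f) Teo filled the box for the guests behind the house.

(a) Entailed — dropping 'for the guests', 'furtively' leaves a sub-description the original still satisfies.
(b) Not entailed — Teo filled the box, not the bottle; the bottle belongs to the spotting event.
(c) Not entailed — the narrative places the spotting before the filling, not after.
(d) Entailed — the narrative places the spotting before the filling.
(e) Not entailed — Teo filled the box, not the bottle; the bottle belongs to the spotting event.
(f) Entailed — every conjunct here is already in the original filling event.

(a), (d), (f)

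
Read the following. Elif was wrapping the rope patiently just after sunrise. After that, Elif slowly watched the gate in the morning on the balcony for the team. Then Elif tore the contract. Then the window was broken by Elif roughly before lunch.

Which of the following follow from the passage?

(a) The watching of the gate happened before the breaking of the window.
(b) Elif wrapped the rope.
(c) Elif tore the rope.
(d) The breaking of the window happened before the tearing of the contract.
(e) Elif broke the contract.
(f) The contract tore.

(a) Entailed — the narrative places the watching before the breaking.
(b) Not entailed — 'was wrapping' is progressive on an accomplishment; it does not entail the completed 'wrapped'.
(c) Not entailed — Elif tore the contract, not the rope; the rope belongs to the wrapping event.
(d) Not entailed — the narrative places the tearing before the breaking, not after.
(e) Not entailed — Elif broke the window, not the contract; the contract belongs to the tearing event.
(f) Entailed — 'Elif tore the contract' is causative; it entails the inchoative 'the contract tore'.

(a), (f)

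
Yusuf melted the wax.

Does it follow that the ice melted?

no

Nothing is said about any ice; only the wax is affected.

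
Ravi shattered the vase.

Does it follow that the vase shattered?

'Ravi shattered the vase' is the causative; it entails the inchoative 'the vase shattered'.

yes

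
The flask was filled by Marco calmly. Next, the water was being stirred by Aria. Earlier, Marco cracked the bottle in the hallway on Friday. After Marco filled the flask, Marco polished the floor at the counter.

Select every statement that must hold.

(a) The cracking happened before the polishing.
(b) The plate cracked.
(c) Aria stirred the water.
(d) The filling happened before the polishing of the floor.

(a) Not entailed — the narrative doesn't order the cracking relative to the polishing.
(b) Not entailed — the bottle is what cracked, not the plate.
(c) Entailed — 'stir' is an activity; 'was stirring' entails that some stirring happened, so 'stirred' holds.
(d) Entailed — the narrative places the filling before the polishing.

(c), (d)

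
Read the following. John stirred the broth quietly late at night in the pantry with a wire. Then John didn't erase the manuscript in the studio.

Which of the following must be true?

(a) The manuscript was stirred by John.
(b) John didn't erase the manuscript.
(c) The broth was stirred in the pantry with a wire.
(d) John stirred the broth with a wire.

(c), (d)

(a) Not entailed — John stirred the broth, not the manuscript; the manuscript belongs to the erasing event.
(b) Not entailed — dropping 'in the studio' under negation is not valid — the original leaves open that John erased the manuscript some other way.
(c) Entailed — dropping 'late at night', 'quietly' and generalizing the agent leaves a sub-description the original still satisfies.
(d) Entailed — every conjunct here is already in the original stirring event.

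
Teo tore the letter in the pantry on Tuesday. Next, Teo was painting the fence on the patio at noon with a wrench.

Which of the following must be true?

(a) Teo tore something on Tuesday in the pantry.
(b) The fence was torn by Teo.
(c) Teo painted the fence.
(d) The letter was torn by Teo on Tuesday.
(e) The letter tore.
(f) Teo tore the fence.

(a), (d), (e)

(a) Entailed — every conjunct here is already in the original tearing event.
(b) Not entailed — Teo tore the letter, not the fence; the fence belongs to the painting event.
(c) Not entailed — 'was painting' is progressive on an accomplishment; it does not entail the completed 'painted'.
(d) Entailed — this follows by dropping conjuncts from the tearing event's description.
(e) Entailed — 'Teo tore the letter' is causative; it entails the inchoative 'the letter tore'.
(f) Not entailed — Teo tore the letter, not the fence; the fence belongs to the painting event.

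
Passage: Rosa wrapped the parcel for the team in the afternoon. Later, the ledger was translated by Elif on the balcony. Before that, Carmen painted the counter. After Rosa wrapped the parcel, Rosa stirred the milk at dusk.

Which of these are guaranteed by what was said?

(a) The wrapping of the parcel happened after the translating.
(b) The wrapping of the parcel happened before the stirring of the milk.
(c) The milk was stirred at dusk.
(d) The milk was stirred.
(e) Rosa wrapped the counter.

(b), (c), (d)

(a) Not entailed — the narrative places the wrapping before the translating, not after.
(b) Entailed — the narrative places the wrapping before the stirring.
(c) Entailed — the original entails any weakening of itself; this just generalizes the agent.
(d) Entailed — dropping 'at dusk' and generalizing the agent leaves a sub-description the original still satisfies.
(e) Not entailed — Rosa wrapped the parcel, not the counter; the counter belongs to the painting event.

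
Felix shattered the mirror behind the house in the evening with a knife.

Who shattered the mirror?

Felix

'Felix' marks the agent of the shattering event.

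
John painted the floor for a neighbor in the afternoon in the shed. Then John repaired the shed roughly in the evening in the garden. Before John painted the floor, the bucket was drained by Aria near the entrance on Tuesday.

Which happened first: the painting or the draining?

The connectives place the draining before the painting.

the draining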